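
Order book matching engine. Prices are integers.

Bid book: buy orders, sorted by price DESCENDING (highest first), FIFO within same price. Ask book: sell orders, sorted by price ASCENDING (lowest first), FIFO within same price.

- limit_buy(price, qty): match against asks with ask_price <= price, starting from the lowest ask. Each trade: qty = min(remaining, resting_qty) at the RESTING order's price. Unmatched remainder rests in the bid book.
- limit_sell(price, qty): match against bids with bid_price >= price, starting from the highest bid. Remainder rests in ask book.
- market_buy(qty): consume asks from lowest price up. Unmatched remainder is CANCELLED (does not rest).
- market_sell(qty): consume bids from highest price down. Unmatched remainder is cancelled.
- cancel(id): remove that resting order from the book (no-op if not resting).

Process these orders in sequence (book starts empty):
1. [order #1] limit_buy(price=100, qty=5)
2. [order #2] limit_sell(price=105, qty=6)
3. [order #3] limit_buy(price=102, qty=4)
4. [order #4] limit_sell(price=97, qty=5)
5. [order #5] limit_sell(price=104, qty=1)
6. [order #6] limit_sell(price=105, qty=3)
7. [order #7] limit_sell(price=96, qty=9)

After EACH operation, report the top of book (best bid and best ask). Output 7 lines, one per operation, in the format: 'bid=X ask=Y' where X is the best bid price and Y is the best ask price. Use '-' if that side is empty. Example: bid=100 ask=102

After op 1 [order #1] limit_buy(price=100, qty=5): fills=none; bids=[#1:5@100] asks=[-]
After op 2 [order #2] limit_sell(price=105, qty=6): fills=none; bids=[#1:5@100] asks=[#2:6@105]
After op 3 [order #3] limit_buy(price=102, qty=4): fills=none; bids=[#3:4@102 #1:5@100] asks=[#2:6@105]
After op 4 [order #4] limit_sell(price=97, qty=5): fills=#3x#4:4@102 #1x#4:1@100; bids=[#1:4@100] asks=[#2:6@105]
After op 5 [order #5] limit_sell(price=104, qty=1): fills=none; bids=[#1:4@100] asks=[#5:1@104 #2:6@105]
After op 6 [order #6] limit_sell(price=105, qty=3): fills=none; bids=[#1:4@100] asks=[#5:1@104 #2:6@105 #6:3@105]
After op 7 [order #7] limit_sell(price=96, qty=9): fills=#1x#7:4@100; bids=[-] asks=[#7:5@96 #5:1@104 #2:6@105 #6:3@105]

Answer: bid=100 ask=-
bid=100 ask=105
bid=102 ask=105
bid=100 ask=105
bid=100 ask=104
bid=100 ask=104
bid=- ask=96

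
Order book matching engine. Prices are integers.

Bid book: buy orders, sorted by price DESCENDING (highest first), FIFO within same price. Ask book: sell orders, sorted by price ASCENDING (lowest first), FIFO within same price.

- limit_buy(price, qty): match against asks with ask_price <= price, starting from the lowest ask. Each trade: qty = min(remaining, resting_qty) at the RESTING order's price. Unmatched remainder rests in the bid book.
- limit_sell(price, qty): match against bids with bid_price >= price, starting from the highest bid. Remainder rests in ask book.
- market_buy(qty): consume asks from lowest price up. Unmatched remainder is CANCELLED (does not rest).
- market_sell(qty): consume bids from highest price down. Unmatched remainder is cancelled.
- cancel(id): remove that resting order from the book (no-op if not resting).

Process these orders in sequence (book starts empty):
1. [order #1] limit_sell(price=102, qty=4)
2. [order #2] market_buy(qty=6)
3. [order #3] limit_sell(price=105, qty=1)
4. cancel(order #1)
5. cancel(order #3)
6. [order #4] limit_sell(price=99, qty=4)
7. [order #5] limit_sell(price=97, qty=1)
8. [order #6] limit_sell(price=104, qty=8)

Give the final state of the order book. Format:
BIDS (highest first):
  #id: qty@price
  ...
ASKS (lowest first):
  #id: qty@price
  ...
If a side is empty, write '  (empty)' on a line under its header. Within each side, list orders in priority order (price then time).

After op 1 [order #1] limit_sell(price=102, qty=4): fills=none; bids=[-] asks=[#1:4@102]
After op 2 [order #2] market_buy(qty=6): fills=#2x#1:4@102; bids=[-] asks=[-]
After op 3 [order #3] limit_sell(price=105, qty=1): fills=none; bids=[-] asks=[#3:1@105]
After op 4 cancel(order #1): fills=none; bids=[-] asks=[#3:1@105]
After op 5 cancel(order #3): fills=none; bids=[-] asks=[-]
After op 6 [order #4] limit_sell(price=99, qty=4): fills=none; bids=[-] asks=[#4:4@99]
After op 7 [order #5] limit_sell(price=97, qty=1): fills=none; bids=[-] asks=[#5:1@97 #4:4@99]
After op 8 [order #6] limit_sell(price=104, qty=8): fills=none; bids=[-] asks=[#5:1@97 #4:4@99 #6:8@104]

Answer: BIDS (highest first):
  (empty)
ASKS (lowest first):
  #5: 1@97
  #4: 4@99
  #6: 8@104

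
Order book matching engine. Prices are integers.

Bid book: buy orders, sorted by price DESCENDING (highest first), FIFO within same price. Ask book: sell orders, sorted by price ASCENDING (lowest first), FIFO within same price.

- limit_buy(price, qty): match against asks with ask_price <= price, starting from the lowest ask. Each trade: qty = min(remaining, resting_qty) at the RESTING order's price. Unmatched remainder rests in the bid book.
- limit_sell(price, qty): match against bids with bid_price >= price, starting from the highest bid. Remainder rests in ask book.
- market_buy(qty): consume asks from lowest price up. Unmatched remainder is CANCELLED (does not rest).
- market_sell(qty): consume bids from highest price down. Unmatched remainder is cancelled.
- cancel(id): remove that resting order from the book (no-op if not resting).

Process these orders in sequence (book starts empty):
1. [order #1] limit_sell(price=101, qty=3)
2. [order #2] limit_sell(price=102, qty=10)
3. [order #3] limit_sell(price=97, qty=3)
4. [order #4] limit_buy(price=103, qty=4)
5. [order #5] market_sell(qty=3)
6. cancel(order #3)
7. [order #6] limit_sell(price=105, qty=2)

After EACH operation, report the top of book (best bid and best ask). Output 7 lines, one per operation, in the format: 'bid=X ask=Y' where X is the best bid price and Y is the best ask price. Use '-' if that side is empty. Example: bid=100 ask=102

After op 1 [order #1] limit_sell(price=101, qty=3): fills=none; bids=[-] asks=[#1:3@101]
After op 2 [order #2] limit_sell(price=102, qty=10): fills=none; bids=[-] asks=[#1:3@101 #2:10@102]
After op 3 [order #3] limit_sell(price=97, qty=3): fills=none; bids=[-] asks=[#3:3@97 #1:3@101 #2:10@102]
After op 4 [order #4] limit_buy(price=103, qty=4): fills=#4x#3:3@97 #4x#1:1@101; bids=[-] asks=[#1:2@101 #2:10@102]
After op 5 [order #5] market_sell(qty=3): fills=none; bids=[-] asks=[#1:2@101 #2:10@102]
After op 6 cancel(order #3): fills=none; bids=[-] asks=[#1:2@101 #2:10@102]
After op 7 [order #6] limit_sell(price=105, qty=2): fills=none; bids=[-] asks=[#1:2@101 #2:10@102 #6:2@105]

Answer: bid=- ask=101
bid=- ask=101
bid=- ask=97
bid=- ask=101
bid=- ask=101
bid=- ask=101
bid=- ask=101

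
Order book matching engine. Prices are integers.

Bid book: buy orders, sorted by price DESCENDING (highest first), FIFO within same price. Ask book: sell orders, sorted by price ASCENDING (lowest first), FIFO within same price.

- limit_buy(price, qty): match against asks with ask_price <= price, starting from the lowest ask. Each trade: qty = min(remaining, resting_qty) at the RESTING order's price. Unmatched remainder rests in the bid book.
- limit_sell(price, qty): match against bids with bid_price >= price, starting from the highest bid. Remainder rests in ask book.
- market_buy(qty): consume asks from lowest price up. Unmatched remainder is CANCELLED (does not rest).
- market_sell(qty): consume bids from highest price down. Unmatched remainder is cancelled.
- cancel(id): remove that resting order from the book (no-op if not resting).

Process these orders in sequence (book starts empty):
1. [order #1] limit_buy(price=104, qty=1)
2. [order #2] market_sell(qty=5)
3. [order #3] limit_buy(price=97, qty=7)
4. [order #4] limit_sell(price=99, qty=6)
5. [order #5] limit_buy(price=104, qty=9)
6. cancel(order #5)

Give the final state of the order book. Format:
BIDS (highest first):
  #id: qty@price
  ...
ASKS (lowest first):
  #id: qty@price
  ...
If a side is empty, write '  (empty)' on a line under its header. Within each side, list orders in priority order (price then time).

After op 1 [order #1] limit_buy(price=104, qty=1): fills=none; bids=[#1:1@104] asks=[-]
After op 2 [order #2] market_sell(qty=5): fills=#1x#2:1@104; bids=[-] asks=[-]
After op 3 [order #3] limit_buy(price=97, qty=7): fills=none; bids=[#3:7@97] asks=[-]
After op 4 [order #4] limit_sell(price=99, qty=6): fills=none; bids=[#3:7@97] asks=[#4:6@99]
After op 5 [order #5] limit_buy(price=104, qty=9): fills=#5x#4:6@99; bids=[#5:3@104 #3:7@97] asks=[-]
After op 6 cancel(order #5): fills=none; bids=[#3:7@97] asks=[-]

Answer: BIDS (highest first):
  #3: 7@97
ASKS (lowest first):
  (empty)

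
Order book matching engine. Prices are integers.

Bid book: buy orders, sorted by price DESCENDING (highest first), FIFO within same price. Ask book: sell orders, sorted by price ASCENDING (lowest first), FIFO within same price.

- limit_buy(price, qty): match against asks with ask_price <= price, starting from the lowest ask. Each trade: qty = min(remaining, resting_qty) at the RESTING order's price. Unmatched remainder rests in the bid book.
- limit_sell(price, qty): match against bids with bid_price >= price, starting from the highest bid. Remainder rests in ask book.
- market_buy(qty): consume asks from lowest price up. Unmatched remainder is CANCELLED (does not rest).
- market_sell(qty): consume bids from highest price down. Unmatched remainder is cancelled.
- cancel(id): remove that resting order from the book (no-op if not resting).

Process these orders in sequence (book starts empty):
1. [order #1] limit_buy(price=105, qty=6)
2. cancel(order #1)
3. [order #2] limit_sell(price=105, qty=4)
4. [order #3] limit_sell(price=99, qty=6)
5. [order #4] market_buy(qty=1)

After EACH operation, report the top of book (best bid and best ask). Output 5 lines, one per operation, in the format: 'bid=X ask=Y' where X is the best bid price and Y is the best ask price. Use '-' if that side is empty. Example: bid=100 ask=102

Answer: bid=105 ask=-
bid=- ask=-
bid=- ask=105
bid=- ask=99
bid=- ask=99

Derivation:
After op 1 [order #1] limit_buy(price=105, qty=6): fills=none; bids=[#1:6@105] asks=[-]
After op 2 cancel(order #1): fills=none; bids=[-] asks=[-]
After op 3 [order #2] limit_sell(price=105, qty=4): fills=none; bids=[-] asks=[#2:4@105]
After op 4 [order #3] limit_sell(price=99, qty=6): fills=none; bids=[-] asks=[#3:6@99 #2:4@105]
After op 5 [order #4] market_buy(qty=1): fills=#4x#3:1@99; bids=[-] asks=[#3:5@99 #2:4@105]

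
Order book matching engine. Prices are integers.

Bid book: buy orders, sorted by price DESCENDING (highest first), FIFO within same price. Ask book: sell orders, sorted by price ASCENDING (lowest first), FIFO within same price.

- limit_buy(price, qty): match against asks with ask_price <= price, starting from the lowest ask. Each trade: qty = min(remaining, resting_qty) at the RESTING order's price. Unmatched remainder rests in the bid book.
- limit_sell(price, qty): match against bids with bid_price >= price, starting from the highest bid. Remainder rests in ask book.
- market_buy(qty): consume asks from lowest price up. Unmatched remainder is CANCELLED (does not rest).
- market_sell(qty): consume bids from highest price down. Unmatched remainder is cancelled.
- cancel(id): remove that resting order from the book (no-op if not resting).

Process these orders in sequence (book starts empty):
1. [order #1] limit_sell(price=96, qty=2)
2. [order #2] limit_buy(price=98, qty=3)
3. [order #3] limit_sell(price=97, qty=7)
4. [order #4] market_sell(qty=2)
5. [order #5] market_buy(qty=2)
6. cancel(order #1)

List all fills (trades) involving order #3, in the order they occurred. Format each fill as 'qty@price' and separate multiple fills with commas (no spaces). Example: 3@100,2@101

Answer: 1@98,2@97

Derivation:
After op 1 [order #1] limit_sell(price=96, qty=2): fills=none; bids=[-] asks=[#1:2@96]
After op 2 [order #2] limit_buy(price=98, qty=3): fills=#2x#1:2@96; bids=[#2:1@98] asks=[-]
After op 3 [order #3] limit_sell(price=97, qty=7): fills=#2x#3:1@98; bids=[-] asks=[#3:6@97]
After op 4 [order #4] market_sell(qty=2): fills=none; bids=[-] asks=[#3:6@97]
After op 5 [order #5] market_buy(qty=2): fills=#5x#3:2@97; bids=[-] asks=[#3:4@97]
After op 6 cancel(order #1): fills=none; bids=[-] asks=[#3:4@97]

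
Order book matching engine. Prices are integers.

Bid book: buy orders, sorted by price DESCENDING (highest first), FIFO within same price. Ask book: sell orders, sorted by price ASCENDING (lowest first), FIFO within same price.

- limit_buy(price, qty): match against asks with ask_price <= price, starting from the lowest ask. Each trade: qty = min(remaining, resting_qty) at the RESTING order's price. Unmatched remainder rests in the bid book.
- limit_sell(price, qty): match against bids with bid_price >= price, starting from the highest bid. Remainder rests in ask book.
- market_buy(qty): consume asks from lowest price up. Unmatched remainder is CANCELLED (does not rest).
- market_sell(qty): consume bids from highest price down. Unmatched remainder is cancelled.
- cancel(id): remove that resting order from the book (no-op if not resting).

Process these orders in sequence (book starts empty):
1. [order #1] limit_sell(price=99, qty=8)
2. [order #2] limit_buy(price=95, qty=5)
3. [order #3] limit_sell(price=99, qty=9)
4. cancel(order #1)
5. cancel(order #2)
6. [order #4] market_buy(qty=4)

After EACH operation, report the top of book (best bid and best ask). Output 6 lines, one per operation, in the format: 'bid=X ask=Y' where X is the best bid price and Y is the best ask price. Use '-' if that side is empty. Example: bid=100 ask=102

Answer: bid=- ask=99
bid=95 ask=99
bid=95 ask=99
bid=95 ask=99
bid=- ask=99
bid=- ask=99

Derivation:
After op 1 [order #1] limit_sell(price=99, qty=8): fills=none; bids=[-] asks=[#1:8@99]
After op 2 [order #2] limit_buy(price=95, qty=5): fills=none; bids=[#2:5@95] asks=[#1:8@99]
After op 3 [order #3] limit_sell(price=99, qty=9): fills=none; bids=[#2:5@95] asks=[#1:8@99 #3:9@99]
After op 4 cancel(order #1): fills=none; bids=[#2:5@95] asks=[#3:9@99]
After op 5 cancel(order #2): fills=none; bids=[-] asks=[#3:9@99]
After op 6 [order #4] market_buy(qty=4): fills=#4x#3:4@99; bids=[-] asks=[#3:5@99]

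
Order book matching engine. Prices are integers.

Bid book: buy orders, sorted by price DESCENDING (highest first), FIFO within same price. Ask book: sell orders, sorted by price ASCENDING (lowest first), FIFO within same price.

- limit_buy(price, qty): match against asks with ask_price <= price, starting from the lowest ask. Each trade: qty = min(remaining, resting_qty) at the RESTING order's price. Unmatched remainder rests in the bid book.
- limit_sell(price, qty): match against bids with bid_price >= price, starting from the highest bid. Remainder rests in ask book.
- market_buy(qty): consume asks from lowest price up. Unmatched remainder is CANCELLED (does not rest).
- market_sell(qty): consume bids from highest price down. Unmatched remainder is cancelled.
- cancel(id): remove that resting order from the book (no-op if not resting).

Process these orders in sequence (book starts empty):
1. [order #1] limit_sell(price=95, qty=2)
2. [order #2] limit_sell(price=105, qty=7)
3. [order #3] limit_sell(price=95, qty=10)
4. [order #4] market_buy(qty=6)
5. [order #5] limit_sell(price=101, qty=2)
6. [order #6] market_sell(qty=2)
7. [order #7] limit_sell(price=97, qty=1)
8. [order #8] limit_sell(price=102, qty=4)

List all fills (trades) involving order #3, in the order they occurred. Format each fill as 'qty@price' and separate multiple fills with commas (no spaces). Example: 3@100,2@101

Answer: 4@95

Derivation:
After op 1 [order #1] limit_sell(price=95, qty=2): fills=none; bids=[-] asks=[#1:2@95]
After op 2 [order #2] limit_sell(price=105, qty=7): fills=none; bids=[-] asks=[#1:2@95 #2:7@105]
After op 3 [order #3] limit_sell(price=95, qty=10): fills=none; bids=[-] asks=[#1:2@95 #3:10@95 #2:7@105]
After op 4 [order #4] market_buy(qty=6): fills=#4x#1:2@95 #4x#3:4@95; bids=[-] asks=[#3:6@95 #2:7@105]
After op 5 [order #5] limit_sell(price=101, qty=2): fills=none; bids=[-] asks=[#3:6@95 #5:2@101 #2:7@105]
After op 6 [order #6] market_sell(qty=2): fills=none; bids=[-] asks=[#3:6@95 #5:2@101 #2:7@105]
After op 7 [order #7] limit_sell(price=97, qty=1): fills=none; bids=[-] asks=[#3:6@95 #7:1@97 #5:2@101 #2:7@105]
After op 8 [order #8] limit_sell(price=102, qty=4): fills=none; bids=[-] asks=[#3:6@95 #7:1@97 #5:2@101 #8:4@102 #2:7@105]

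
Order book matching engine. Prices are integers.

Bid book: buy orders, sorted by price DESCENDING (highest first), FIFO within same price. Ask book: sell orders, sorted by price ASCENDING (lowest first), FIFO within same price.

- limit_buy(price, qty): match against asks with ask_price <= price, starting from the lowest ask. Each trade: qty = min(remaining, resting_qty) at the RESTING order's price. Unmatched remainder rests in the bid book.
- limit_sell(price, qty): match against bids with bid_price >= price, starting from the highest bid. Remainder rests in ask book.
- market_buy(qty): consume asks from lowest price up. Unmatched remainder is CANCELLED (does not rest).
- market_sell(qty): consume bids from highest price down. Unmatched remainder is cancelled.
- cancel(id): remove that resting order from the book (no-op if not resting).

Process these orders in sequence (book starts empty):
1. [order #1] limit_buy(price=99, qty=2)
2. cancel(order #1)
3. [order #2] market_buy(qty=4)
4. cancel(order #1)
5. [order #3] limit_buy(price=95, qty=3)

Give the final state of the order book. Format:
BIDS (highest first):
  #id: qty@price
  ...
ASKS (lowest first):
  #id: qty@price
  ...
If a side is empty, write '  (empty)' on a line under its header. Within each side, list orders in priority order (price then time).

After op 1 [order #1] limit_buy(price=99, qty=2): fills=none; bids=[#1:2@99] asks=[-]
After op 2 cancel(order #1): fills=none; bids=[-] asks=[-]
After op 3 [order #2] market_buy(qty=4): fills=none; bids=[-] asks=[-]
After op 4 cancel(order #1): fills=none; bids=[-] asks=[-]
After op 5 [order #3] limit_buy(price=95, qty=3): fills=none; bids=[#3:3@95] asks=[-]

Answer: BIDS (highest first):
  #3: 3@95
ASKS (lowest first):
  (empty)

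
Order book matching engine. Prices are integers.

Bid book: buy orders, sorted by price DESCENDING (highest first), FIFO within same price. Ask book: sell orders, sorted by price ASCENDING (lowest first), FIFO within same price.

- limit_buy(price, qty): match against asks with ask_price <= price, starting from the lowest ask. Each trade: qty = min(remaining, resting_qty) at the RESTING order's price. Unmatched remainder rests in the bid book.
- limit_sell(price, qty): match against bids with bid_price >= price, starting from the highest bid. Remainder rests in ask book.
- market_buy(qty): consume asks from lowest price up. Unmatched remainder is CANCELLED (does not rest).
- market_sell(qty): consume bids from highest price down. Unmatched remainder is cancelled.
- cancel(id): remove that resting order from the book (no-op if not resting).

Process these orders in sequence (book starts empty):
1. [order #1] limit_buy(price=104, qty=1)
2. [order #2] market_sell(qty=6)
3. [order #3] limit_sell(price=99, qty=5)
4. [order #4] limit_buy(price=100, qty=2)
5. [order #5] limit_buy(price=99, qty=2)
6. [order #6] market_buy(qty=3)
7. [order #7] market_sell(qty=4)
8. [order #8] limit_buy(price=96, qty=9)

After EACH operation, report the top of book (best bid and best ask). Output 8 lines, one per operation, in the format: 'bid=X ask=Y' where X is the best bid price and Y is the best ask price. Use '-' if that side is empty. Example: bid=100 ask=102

After op 1 [order #1] limit_buy(price=104, qty=1): fills=none; bids=[#1:1@104] asks=[-]
After op 2 [order #2] market_sell(qty=6): fills=#1x#2:1@104; bids=[-] asks=[-]
After op 3 [order #3] limit_sell(price=99, qty=5): fills=none; bids=[-] asks=[#3:5@99]
After op 4 [order #4] limit_buy(price=100, qty=2): fills=#4x#3:2@99; bids=[-] asks=[#3:3@99]
After op 5 [order #5] limit_buy(price=99, qty=2): fills=#5x#3:2@99; bids=[-] asks=[#3:1@99]
After op 6 [order #6] market_buy(qty=3): fills=#6x#3:1@99; bids=[-] asks=[-]
After op 7 [order #7] market_sell(qty=4): fills=none; bids=[-] asks=[-]
After op 8 [order #8] limit_buy(price=96, qty=9): fills=none; bids=[#8:9@96] asks=[-]

Answer: bid=104 ask=-
bid=- ask=-
bid=- ask=99
bid=- ask=99
bid=- ask=99
bid=- ask=-
bid=- ask=-
bid=96 ask=-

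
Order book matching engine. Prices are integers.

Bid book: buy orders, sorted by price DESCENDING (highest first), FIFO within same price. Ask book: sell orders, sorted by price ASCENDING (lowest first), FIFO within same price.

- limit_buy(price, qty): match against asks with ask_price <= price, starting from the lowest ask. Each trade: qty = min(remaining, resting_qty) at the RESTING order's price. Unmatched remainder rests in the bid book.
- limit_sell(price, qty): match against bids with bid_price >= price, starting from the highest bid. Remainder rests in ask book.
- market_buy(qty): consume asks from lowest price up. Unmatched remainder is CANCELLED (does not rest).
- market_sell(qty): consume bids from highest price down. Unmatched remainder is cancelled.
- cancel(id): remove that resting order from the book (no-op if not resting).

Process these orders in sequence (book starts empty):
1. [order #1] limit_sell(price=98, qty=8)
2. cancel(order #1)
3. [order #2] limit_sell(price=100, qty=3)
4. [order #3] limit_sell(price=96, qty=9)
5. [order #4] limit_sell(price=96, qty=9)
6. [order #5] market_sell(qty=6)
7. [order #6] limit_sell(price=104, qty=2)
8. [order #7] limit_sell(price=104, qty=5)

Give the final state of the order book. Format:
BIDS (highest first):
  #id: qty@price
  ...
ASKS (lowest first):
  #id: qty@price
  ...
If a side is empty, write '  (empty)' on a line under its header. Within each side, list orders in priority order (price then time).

After op 1 [order #1] limit_sell(price=98, qty=8): fills=none; bids=[-] asks=[#1:8@98]
After op 2 cancel(order #1): fills=none; bids=[-] asks=[-]
After op 3 [order #2] limit_sell(price=100, qty=3): fills=none; bids=[-] asks=[#2:3@100]
After op 4 [order #3] limit_sell(price=96, qty=9): fills=none; bids=[-] asks=[#3:9@96 #2:3@100]
After op 5 [order #4] limit_sell(price=96, qty=9): fills=none; bids=[-] asks=[#3:9@96 #4:9@96 #2:3@100]
After op 6 [order #5] market_sell(qty=6): fills=none; bids=[-] asks=[#3:9@96 #4:9@96 #2:3@100]
After op 7 [order #6] limit_sell(price=104, qty=2): fills=none; bids=[-] asks=[#3:9@96 #4:9@96 #2:3@100 #6:2@104]
After op 8 [order #7] limit_sell(price=104, qty=5): fills=none; bids=[-] asks=[#3:9@96 #4:9@96 #2:3@100 #6:2@104 #7:5@104]

Answer: BIDS (highest first):
  (empty)
ASKS (lowest first):
  #3: 9@96
  #4: 9@96
  #2: 3@100
  #6: 2@104
  #7: 5@104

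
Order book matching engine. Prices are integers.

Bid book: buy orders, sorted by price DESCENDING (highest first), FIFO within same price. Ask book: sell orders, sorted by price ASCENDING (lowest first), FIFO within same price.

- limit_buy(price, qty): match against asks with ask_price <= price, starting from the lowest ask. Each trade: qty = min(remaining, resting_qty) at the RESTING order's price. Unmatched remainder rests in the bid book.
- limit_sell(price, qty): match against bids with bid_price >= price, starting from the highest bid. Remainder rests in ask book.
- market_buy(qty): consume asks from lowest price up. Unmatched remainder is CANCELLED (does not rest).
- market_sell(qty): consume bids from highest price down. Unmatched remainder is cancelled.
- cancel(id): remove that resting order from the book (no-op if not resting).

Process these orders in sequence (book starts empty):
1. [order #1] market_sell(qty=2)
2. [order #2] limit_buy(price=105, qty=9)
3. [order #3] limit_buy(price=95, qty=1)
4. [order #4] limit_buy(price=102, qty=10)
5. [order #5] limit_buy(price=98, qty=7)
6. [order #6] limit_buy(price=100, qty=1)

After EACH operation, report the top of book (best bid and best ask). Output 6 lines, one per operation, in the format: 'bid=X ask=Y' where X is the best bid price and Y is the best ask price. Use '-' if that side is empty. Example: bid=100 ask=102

Answer: bid=- ask=-
bid=105 ask=-
bid=105 ask=-
bid=105 ask=-
bid=105 ask=-
bid=105 ask=-

Derivation:
After op 1 [order #1] market_sell(qty=2): fills=none; bids=[-] asks=[-]
After op 2 [order #2] limit_buy(price=105, qty=9): fills=none; bids=[#2:9@105] asks=[-]
After op 3 [order #3] limit_buy(price=95, qty=1): fills=none; bids=[#2:9@105 #3:1@95] asks=[-]
After op 4 [order #4] limit_buy(price=102, qty=10): fills=none; bids=[#2:9@105 #4:10@102 #3:1@95] asks=[-]
After op 5 [order #5] limit_buy(price=98, qty=7): fills=none; bids=[#2:9@105 #4:10@102 #5:7@98 #3:1@95] asks=[-]
After op 6 [order #6] limit_buy(price=100, qty=1): fills=none; bids=[#2:9@105 #4:10@102 #6:1@100 #5:7@98 #3:1@95] asks=[-]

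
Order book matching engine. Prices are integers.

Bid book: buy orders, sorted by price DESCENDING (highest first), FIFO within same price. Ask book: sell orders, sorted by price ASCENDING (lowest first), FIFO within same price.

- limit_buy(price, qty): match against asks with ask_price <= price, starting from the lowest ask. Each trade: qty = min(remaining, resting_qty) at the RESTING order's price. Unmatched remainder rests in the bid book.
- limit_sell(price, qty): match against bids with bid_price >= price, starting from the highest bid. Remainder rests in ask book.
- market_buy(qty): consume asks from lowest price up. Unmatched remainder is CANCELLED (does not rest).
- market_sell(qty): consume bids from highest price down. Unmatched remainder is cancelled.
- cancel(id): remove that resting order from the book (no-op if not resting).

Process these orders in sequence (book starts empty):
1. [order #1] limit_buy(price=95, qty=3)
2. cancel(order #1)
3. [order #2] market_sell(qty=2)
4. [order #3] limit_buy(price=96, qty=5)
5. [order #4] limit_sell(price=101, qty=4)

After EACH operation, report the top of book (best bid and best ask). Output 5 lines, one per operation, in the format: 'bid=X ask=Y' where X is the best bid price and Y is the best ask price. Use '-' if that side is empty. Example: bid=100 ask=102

After op 1 [order #1] limit_buy(price=95, qty=3): fills=none; bids=[#1:3@95] asks=[-]
After op 2 cancel(order #1): fills=none; bids=[-] asks=[-]
After op 3 [order #2] market_sell(qty=2): fills=none; bids=[-] asks=[-]
After op 4 [order #3] limit_buy(price=96, qty=5): fills=none; bids=[#3:5@96] asks=[-]
After op 5 [order #4] limit_sell(price=101, qty=4): fills=none; bids=[#3:5@96] asks=[#4:4@101]

Answer: bid=95 ask=-
bid=- ask=-
bid=- ask=-
bid=96 ask=-
bid=96 ask=101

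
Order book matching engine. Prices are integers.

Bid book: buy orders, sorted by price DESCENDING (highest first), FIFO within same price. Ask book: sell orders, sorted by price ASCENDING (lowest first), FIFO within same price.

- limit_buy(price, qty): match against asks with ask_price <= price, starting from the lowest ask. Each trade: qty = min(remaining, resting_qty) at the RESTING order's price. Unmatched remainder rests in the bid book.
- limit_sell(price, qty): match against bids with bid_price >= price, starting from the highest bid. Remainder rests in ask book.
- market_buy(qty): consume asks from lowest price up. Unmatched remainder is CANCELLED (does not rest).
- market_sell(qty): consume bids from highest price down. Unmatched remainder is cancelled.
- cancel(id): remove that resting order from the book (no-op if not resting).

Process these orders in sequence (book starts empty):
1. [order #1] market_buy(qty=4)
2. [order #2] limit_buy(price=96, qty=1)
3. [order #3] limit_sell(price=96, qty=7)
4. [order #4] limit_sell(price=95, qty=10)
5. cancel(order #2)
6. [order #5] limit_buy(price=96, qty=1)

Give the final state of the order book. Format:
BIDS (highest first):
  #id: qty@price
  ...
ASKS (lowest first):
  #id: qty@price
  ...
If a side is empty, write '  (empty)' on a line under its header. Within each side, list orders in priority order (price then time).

After op 1 [order #1] market_buy(qty=4): fills=none; bids=[-] asks=[-]
After op 2 [order #2] limit_buy(price=96, qty=1): fills=none; bids=[#2:1@96] asks=[-]
After op 3 [order #3] limit_sell(price=96, qty=7): fills=#2x#3:1@96; bids=[-] asks=[#3:6@96]
After op 4 [order #4] limit_sell(price=95, qty=10): fills=none; bids=[-] asks=[#4:10@95 #3:6@96]
After op 5 cancel(order #2): fills=none; bids=[-] asks=[#4:10@95 #3:6@96]
After op 6 [order #5] limit_buy(price=96, qty=1): fills=#5x#4:1@95; bids=[-] asks=[#4:9@95 #3:6@96]

Answer: BIDS (highest first):
  (empty)
ASKS (lowest first):
  #4: 9@95
  #3: 6@96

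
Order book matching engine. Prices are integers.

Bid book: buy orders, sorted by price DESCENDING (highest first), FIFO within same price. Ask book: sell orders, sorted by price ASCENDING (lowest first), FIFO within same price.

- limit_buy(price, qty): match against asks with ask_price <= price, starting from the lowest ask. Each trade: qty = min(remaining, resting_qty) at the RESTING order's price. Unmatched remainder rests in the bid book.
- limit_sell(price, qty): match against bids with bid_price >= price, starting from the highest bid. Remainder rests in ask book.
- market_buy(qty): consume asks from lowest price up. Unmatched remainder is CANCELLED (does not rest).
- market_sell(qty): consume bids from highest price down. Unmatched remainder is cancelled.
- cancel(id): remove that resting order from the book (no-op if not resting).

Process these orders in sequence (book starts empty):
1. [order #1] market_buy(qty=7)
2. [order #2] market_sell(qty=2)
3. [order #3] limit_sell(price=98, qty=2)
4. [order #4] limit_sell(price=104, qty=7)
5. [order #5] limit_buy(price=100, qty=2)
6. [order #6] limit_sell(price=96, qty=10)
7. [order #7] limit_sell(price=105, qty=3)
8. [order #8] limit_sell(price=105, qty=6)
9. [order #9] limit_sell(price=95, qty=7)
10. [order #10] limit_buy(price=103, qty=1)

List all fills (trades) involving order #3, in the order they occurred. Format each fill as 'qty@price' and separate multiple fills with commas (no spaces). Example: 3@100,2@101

After op 1 [order #1] market_buy(qty=7): fills=none; bids=[-] asks=[-]
After op 2 [order #2] market_sell(qty=2): fills=none; bids=[-] asks=[-]
After op 3 [order #3] limit_sell(price=98, qty=2): fills=none; bids=[-] asks=[#3:2@98]
After op 4 [order #4] limit_sell(price=104, qty=7): fills=none; bids=[-] asks=[#3:2@98 #4:7@104]
After op 5 [order #5] limit_buy(price=100, qty=2): fills=#5x#3:2@98; bids=[-] asks=[#4:7@104]
After op 6 [order #6] limit_sell(price=96, qty=10): fills=none; bids=[-] asks=[#6:10@96 #4:7@104]
After op 7 [order #7] limit_sell(price=105, qty=3): fills=none; bids=[-] asks=[#6:10@96 #4:7@104 #7:3@105]
After op 8 [order #8] limit_sell(price=105, qty=6): fills=none; bids=[-] asks=[#6:10@96 #4:7@104 #7:3@105 #8:6@105]
After op 9 [order #9] limit_sell(price=95, qty=7): fills=none; bids=[-] asks=[#9:7@95 #6:10@96 #4:7@104 #7:3@105 #8:6@105]
After op 10 [order #10] limit_buy(price=103, qty=1): fills=#10x#9:1@95; bids=[-] asks=[#9:6@95 #6:10@96 #4:7@104 #7:3@105 #8:6@105]

Answer: 2@98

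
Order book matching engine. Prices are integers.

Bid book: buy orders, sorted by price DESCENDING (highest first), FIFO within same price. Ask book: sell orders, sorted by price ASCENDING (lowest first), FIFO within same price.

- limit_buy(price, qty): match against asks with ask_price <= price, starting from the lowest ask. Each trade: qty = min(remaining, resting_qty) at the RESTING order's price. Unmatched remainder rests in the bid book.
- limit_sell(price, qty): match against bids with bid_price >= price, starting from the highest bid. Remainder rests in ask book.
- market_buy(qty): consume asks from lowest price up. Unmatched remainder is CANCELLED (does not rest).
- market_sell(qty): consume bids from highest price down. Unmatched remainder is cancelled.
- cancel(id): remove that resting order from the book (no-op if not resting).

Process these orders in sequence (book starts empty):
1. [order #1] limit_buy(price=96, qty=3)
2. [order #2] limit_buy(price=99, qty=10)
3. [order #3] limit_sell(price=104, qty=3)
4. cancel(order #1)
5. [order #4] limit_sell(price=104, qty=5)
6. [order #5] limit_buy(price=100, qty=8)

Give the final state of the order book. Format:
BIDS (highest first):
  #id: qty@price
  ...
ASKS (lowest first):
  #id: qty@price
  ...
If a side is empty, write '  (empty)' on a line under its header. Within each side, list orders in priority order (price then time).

After op 1 [order #1] limit_buy(price=96, qty=3): fills=none; bids=[#1:3@96] asks=[-]
After op 2 [order #2] limit_buy(price=99, qty=10): fills=none; bids=[#2:10@99 #1:3@96] asks=[-]
After op 3 [order #3] limit_sell(price=104, qty=3): fills=none; bids=[#2:10@99 #1:3@96] asks=[#3:3@104]
After op 4 cancel(order #1): fills=none; bids=[#2:10@99] asks=[#3:3@104]
After op 5 [order #4] limit_sell(price=104, qty=5): fills=none; bids=[#2:10@99] asks=[#3:3@104 #4:5@104]
After op 6 [order #5] limit_buy(price=100, qty=8): fills=none; bids=[#5:8@100 #2:10@99] asks=[#3:3@104 #4:5@104]

Answer: BIDS (highest first):
  #5: 8@100
  #2: 10@99
ASKS (lowest first):
  #3: 3@104
  #4: 5@104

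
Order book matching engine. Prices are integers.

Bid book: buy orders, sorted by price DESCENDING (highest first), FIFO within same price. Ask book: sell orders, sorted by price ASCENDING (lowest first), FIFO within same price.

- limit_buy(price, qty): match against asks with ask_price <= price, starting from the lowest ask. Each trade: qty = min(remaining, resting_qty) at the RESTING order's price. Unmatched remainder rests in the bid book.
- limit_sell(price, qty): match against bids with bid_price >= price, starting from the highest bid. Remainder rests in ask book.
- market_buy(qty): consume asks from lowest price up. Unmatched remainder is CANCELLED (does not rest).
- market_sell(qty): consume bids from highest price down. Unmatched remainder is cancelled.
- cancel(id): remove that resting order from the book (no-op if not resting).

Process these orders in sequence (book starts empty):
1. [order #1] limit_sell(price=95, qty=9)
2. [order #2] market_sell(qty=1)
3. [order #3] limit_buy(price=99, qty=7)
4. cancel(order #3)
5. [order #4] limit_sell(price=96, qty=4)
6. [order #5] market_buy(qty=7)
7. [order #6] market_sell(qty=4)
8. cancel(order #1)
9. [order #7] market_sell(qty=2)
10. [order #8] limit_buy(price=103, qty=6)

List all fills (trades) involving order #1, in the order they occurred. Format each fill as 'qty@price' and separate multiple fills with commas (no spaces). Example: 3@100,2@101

Answer: 7@95,2@95

Derivation:
After op 1 [order #1] limit_sell(price=95, qty=9): fills=none; bids=[-] asks=[#1:9@95]
After op 2 [order #2] market_sell(qty=1): fills=none; bids=[-] asks=[#1:9@95]
After op 3 [order #3] limit_buy(price=99, qty=7): fills=#3x#1:7@95; bids=[-] asks=[#1:2@95]
After op 4 cancel(order #3): fills=none; bids=[-] asks=[#1:2@95]
After op 5 [order #4] limit_sell(price=96, qty=4): fills=none; bids=[-] asks=[#1:2@95 #4:4@96]
After op 6 [order #5] market_buy(qty=7): fills=#5x#1:2@95 #5x#4:4@96; bids=[-] asks=[-]
After op 7 [order #6] market_sell(qty=4): fills=none; bids=[-] asks=[-]
After op 8 cancel(order #1): fills=none; bids=[-] asks=[-]
After op 9 [order #7] market_sell(qty=2): fills=none; bids=[-] asks=[-]
After op 10 [order #8] limit_buy(price=103, qty=6): fills=none; bids=[#8:6@103] asks=[-]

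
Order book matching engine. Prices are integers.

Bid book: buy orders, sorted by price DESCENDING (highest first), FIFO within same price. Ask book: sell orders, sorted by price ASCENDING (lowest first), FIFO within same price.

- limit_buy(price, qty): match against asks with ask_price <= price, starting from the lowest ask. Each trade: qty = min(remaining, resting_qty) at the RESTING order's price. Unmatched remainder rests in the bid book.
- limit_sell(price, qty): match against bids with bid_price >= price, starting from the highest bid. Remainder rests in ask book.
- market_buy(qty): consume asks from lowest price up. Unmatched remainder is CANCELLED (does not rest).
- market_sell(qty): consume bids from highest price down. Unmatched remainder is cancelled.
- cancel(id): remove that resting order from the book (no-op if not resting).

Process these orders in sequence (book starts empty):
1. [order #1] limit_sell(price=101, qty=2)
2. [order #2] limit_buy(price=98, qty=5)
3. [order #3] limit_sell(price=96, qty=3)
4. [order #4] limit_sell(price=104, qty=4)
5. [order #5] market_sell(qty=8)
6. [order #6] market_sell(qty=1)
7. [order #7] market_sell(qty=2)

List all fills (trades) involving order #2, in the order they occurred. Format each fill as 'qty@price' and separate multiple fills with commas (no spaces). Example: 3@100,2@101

After op 1 [order #1] limit_sell(price=101, qty=2): fills=none; bids=[-] asks=[#1:2@101]
After op 2 [order #2] limit_buy(price=98, qty=5): fills=none; bids=[#2:5@98] asks=[#1:2@101]
After op 3 [order #3] limit_sell(price=96, qty=3): fills=#2x#3:3@98; bids=[#2:2@98] asks=[#1:2@101]
After op 4 [order #4] limit_sell(price=104, qty=4): fills=none; bids=[#2:2@98] asks=[#1:2@101 #4:4@104]
After op 5 [order #5] market_sell(qty=8): fills=#2x#5:2@98; bids=[-] asks=[#1:2@101 #4:4@104]
After op 6 [order #6] market_sell(qty=1): fills=none; bids=[-] asks=[#1:2@101 #4:4@104]
After op 7 [order #7] market_sell(qty=2): fills=none; bids=[-] asks=[#1:2@101 #4:4@104]

Answer: 3@98,2@98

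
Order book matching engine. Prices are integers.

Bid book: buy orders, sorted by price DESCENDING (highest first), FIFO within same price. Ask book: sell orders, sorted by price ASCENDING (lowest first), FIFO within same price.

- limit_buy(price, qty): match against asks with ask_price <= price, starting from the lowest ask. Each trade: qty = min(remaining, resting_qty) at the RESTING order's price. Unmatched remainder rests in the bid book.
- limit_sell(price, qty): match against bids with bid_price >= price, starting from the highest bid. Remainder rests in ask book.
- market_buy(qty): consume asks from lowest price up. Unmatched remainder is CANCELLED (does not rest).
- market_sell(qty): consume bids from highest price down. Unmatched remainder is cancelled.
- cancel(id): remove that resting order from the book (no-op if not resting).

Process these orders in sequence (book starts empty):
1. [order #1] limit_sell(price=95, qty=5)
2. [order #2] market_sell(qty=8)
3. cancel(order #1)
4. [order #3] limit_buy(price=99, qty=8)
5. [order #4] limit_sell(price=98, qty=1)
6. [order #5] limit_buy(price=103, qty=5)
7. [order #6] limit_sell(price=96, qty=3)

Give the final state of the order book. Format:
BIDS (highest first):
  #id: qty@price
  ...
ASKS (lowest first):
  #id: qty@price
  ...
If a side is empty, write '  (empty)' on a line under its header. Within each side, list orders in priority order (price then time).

After op 1 [order #1] limit_sell(price=95, qty=5): fills=none; bids=[-] asks=[#1:5@95]
After op 2 [order #2] market_sell(qty=8): fills=none; bids=[-] asks=[#1:5@95]
After op 3 cancel(order #1): fills=none; bids=[-] asks=[-]
After op 4 [order #3] limit_buy(price=99, qty=8): fills=none; bids=[#3:8@99] asks=[-]
After op 5 [order #4] limit_sell(price=98, qty=1): fills=#3x#4:1@99; bids=[#3:7@99] asks=[-]
After op 6 [order #5] limit_buy(price=103, qty=5): fills=none; bids=[#5:5@103 #3:7@99] asks=[-]
After op 7 [order #6] limit_sell(price=96, qty=3): fills=#5x#6:3@103; bids=[#5:2@103 #3:7@99] asks=[-]

Answer: BIDS (highest first):
  #5: 2@103
  #3: 7@99
ASKS (lowest first):
  (empty)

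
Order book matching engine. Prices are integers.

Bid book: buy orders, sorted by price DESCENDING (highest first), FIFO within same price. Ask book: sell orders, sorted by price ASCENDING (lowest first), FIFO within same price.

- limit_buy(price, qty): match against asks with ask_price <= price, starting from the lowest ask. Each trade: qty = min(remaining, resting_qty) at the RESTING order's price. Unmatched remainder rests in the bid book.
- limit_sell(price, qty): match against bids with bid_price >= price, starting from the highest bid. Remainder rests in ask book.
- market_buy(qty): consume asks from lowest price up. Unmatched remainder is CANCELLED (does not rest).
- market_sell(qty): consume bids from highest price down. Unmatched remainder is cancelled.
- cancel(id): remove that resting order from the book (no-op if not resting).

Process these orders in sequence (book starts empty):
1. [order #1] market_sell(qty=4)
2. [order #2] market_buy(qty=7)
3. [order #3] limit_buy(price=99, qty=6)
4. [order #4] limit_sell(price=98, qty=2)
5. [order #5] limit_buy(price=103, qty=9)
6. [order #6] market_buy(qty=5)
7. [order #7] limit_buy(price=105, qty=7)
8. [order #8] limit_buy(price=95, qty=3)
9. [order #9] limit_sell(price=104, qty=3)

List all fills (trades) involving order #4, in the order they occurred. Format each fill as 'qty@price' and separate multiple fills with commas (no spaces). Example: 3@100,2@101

Answer: 2@99

Derivation:
After op 1 [order #1] market_sell(qty=4): fills=none; bids=[-] asks=[-]
After op 2 [order #2] market_buy(qty=7): fills=none; bids=[-] asks=[-]
After op 3 [order #3] limit_buy(price=99, qty=6): fills=none; bids=[#3:6@99] asks=[-]
After op 4 [order #4] limit_sell(price=98, qty=2): fills=#3x#4:2@99; bids=[#3:4@99] asks=[-]
After op 5 [order #5] limit_buy(price=103, qty=9): fills=none; bids=[#5:9@103 #3:4@99] asks=[-]
After op 6 [order #6] market_buy(qty=5): fills=none; bids=[#5:9@103 #3:4@99] asks=[-]
After op 7 [order #7] limit_buy(price=105, qty=7): fills=none; bids=[#7:7@105 #5:9@103 #3:4@99] asks=[-]
After op 8 [order #8] limit_buy(price=95, qty=3): fills=none; bids=[#7:7@105 #5:9@103 #3:4@99 #8:3@95] asks=[-]
After op 9 [order #9] limit_sell(price=104, qty=3): fills=#7x#9:3@105; bids=[#7:4@105 #5:9@103 #3:4@99 #8:3@95] asks=[-]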